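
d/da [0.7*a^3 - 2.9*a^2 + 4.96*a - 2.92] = 2.1*a^2 - 5.8*a + 4.96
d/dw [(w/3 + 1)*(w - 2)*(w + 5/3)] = w^2 + 16*w/9 - 13/9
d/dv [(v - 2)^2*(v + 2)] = (v - 2)*(3*v + 2)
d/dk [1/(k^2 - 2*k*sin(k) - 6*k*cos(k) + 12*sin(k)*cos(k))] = 2*(-3*k*sin(k) + k*cos(k) - k + sin(k) + 3*cos(k) - 6*cos(2*k))/((k - 2*sin(k))^2*(k - 6*cos(k))^2)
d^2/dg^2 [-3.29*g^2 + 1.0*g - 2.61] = -6.58000000000000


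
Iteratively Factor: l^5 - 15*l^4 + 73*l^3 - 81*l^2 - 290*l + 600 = (l - 3)*(l^4 - 12*l^3 + 37*l^2 + 30*l - 200) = (l - 3)*(l + 2)*(l^3 - 14*l^2 + 65*l - 100) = (l - 4)*(l - 3)*(l + 2)*(l^2 - 10*l + 25) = (l - 5)*(l - 4)*(l - 3)*(l + 2)*(l - 5)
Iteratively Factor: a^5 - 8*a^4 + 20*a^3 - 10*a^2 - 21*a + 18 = (a - 3)*(a^4 - 5*a^3 + 5*a^2 + 5*a - 6) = (a - 3)*(a + 1)*(a^3 - 6*a^2 + 11*a - 6) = (a - 3)*(a - 2)*(a + 1)*(a^2 - 4*a + 3) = (a - 3)*(a - 2)*(a - 1)*(a + 1)*(a - 3)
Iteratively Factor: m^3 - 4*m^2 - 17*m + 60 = (m + 4)*(m^2 - 8*m + 15) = (m - 3)*(m + 4)*(m - 5)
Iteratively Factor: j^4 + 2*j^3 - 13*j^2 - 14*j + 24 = (j - 1)*(j^3 + 3*j^2 - 10*j - 24) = (j - 3)*(j - 1)*(j^2 + 6*j + 8) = (j - 3)*(j - 1)*(j + 4)*(j + 2)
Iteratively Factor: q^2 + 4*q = (q)*(q + 4)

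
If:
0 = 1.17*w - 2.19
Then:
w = 1.87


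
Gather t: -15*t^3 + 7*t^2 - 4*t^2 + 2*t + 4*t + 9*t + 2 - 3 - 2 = -15*t^3 + 3*t^2 + 15*t - 3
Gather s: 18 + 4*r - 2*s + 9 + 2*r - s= 6*r - 3*s + 27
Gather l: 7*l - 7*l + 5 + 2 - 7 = 0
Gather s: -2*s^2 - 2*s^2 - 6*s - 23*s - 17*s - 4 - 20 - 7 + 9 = -4*s^2 - 46*s - 22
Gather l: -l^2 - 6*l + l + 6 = -l^2 - 5*l + 6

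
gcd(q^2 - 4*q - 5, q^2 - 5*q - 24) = 1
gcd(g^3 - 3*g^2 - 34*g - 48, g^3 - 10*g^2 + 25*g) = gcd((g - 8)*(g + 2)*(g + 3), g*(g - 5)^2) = 1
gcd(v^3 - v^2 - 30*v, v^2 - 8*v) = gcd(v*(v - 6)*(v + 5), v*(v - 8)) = v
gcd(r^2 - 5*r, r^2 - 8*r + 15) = r - 5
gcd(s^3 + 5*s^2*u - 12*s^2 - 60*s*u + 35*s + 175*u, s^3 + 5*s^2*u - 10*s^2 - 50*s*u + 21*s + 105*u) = s^2 + 5*s*u - 7*s - 35*u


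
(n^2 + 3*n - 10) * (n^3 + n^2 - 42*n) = n^5 + 4*n^4 - 49*n^3 - 136*n^2 + 420*n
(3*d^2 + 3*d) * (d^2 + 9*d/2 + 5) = 3*d^4 + 33*d^3/2 + 57*d^2/2 + 15*d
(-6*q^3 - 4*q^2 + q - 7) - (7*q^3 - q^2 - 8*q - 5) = -13*q^3 - 3*q^2 + 9*q - 2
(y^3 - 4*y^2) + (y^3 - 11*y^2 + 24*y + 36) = 2*y^3 - 15*y^2 + 24*y + 36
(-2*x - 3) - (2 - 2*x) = -5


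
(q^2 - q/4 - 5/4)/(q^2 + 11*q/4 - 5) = (q + 1)/(q + 4)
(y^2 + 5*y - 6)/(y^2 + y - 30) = (y - 1)/(y - 5)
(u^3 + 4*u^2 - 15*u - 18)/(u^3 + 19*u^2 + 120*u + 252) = (u^2 - 2*u - 3)/(u^2 + 13*u + 42)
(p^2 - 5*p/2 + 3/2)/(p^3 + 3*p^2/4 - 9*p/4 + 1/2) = 2*(2*p - 3)/(4*p^2 + 7*p - 2)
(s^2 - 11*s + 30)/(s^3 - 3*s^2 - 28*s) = (-s^2 + 11*s - 30)/(s*(-s^2 + 3*s + 28))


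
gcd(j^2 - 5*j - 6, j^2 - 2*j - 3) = j + 1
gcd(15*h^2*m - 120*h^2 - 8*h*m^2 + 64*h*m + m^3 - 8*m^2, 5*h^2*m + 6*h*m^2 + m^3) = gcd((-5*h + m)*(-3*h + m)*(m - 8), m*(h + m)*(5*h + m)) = 1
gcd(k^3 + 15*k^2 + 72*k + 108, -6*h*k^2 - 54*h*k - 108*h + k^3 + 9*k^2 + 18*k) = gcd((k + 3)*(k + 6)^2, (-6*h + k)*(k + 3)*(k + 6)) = k^2 + 9*k + 18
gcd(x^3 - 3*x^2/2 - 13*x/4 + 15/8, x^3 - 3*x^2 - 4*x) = 1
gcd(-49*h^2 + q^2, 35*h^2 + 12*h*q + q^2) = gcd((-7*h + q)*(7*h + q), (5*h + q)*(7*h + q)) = 7*h + q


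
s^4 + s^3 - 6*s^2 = s^2*(s - 2)*(s + 3)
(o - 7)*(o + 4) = o^2 - 3*o - 28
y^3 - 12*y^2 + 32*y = y*(y - 8)*(y - 4)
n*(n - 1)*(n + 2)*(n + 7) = n^4 + 8*n^3 + 5*n^2 - 14*n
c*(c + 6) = c^2 + 6*c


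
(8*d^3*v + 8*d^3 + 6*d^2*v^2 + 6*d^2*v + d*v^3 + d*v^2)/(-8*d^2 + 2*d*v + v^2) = d*(2*d*v + 2*d + v^2 + v)/(-2*d + v)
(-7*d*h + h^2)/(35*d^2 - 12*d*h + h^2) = -h/(5*d - h)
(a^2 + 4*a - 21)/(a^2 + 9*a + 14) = (a - 3)/(a + 2)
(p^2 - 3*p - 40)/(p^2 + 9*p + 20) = (p - 8)/(p + 4)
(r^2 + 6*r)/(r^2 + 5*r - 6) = r/(r - 1)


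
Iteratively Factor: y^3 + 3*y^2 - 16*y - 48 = (y - 4)*(y^2 + 7*y + 12) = (y - 4)*(y + 4)*(y + 3)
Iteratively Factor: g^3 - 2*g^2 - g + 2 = (g - 2)*(g^2 - 1) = (g - 2)*(g + 1)*(g - 1)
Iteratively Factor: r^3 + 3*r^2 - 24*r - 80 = (r + 4)*(r^2 - r - 20) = (r - 5)*(r + 4)*(r + 4)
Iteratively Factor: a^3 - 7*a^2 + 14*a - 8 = (a - 4)*(a^2 - 3*a + 2) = (a - 4)*(a - 2)*(a - 1)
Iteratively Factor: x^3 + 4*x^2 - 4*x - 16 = (x + 2)*(x^2 + 2*x - 8) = (x + 2)*(x + 4)*(x - 2)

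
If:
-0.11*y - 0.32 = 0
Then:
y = -2.91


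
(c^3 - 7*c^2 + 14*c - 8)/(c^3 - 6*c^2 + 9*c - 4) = (c - 2)/(c - 1)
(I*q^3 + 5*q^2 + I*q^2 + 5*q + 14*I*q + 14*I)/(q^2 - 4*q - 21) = (I*q^3 + q^2*(5 + I) + q*(5 + 14*I) + 14*I)/(q^2 - 4*q - 21)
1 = 1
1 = 1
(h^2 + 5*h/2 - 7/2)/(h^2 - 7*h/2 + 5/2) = (2*h + 7)/(2*h - 5)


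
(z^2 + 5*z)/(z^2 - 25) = z/(z - 5)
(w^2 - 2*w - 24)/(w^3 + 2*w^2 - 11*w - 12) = (w - 6)/(w^2 - 2*w - 3)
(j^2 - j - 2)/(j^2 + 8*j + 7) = (j - 2)/(j + 7)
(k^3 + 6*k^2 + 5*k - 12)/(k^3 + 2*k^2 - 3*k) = (k + 4)/k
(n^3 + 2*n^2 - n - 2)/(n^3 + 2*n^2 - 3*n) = (n^2 + 3*n + 2)/(n*(n + 3))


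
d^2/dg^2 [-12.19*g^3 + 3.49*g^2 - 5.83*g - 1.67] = 6.98 - 73.14*g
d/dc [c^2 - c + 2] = 2*c - 1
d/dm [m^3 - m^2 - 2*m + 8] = 3*m^2 - 2*m - 2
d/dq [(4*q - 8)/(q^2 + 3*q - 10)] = -4/(q^2 + 10*q + 25)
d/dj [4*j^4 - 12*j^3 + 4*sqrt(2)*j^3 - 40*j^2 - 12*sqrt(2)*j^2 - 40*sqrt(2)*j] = 16*j^3 - 36*j^2 + 12*sqrt(2)*j^2 - 80*j - 24*sqrt(2)*j - 40*sqrt(2)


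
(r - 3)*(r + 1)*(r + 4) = r^3 + 2*r^2 - 11*r - 12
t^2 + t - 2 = (t - 1)*(t + 2)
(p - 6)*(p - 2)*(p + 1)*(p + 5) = p^4 - 2*p^3 - 31*p^2 + 32*p + 60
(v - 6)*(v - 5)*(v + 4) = v^3 - 7*v^2 - 14*v + 120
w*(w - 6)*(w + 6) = w^3 - 36*w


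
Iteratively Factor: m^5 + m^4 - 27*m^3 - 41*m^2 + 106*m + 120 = (m - 2)*(m^4 + 3*m^3 - 21*m^2 - 83*m - 60) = (m - 5)*(m - 2)*(m^3 + 8*m^2 + 19*m + 12) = (m - 5)*(m - 2)*(m + 3)*(m^2 + 5*m + 4) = (m - 5)*(m - 2)*(m + 3)*(m + 4)*(m + 1)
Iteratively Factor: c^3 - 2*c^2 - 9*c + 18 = (c - 3)*(c^2 + c - 6) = (c - 3)*(c - 2)*(c + 3)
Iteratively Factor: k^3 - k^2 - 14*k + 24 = (k - 3)*(k^2 + 2*k - 8) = (k - 3)*(k + 4)*(k - 2)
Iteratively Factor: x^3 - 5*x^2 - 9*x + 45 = (x + 3)*(x^2 - 8*x + 15) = (x - 3)*(x + 3)*(x - 5)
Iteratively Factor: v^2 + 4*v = (v + 4)*(v)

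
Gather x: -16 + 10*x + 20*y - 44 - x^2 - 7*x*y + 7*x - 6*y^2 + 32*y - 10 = -x^2 + x*(17 - 7*y) - 6*y^2 + 52*y - 70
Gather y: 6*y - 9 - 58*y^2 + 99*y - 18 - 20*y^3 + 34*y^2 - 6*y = -20*y^3 - 24*y^2 + 99*y - 27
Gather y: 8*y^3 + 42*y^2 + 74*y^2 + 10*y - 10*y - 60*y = 8*y^3 + 116*y^2 - 60*y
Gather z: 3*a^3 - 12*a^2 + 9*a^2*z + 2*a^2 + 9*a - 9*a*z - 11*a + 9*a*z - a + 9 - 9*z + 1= 3*a^3 - 10*a^2 - 3*a + z*(9*a^2 - 9) + 10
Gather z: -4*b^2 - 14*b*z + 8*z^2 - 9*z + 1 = -4*b^2 + 8*z^2 + z*(-14*b - 9) + 1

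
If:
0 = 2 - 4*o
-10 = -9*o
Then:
No Solution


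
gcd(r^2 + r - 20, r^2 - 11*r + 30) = 1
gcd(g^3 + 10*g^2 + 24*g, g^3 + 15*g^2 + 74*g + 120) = g^2 + 10*g + 24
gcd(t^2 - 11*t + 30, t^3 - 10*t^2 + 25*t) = t - 5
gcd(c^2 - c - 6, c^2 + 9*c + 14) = c + 2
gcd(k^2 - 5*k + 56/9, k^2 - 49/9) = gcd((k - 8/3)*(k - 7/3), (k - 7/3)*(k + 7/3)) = k - 7/3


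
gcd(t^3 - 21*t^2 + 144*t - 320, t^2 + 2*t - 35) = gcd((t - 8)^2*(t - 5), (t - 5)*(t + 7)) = t - 5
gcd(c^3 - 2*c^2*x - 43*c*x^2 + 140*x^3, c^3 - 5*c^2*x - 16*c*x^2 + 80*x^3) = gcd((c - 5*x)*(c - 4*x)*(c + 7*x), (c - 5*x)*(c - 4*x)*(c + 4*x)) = c^2 - 9*c*x + 20*x^2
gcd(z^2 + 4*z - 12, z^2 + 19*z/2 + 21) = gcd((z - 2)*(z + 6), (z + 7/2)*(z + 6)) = z + 6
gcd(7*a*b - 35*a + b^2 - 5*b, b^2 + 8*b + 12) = 1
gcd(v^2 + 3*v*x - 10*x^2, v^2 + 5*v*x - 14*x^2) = -v + 2*x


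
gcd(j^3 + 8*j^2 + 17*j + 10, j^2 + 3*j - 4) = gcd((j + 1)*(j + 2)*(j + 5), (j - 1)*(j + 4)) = 1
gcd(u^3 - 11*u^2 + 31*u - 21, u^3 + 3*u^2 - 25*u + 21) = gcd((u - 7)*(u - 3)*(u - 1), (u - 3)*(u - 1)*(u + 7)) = u^2 - 4*u + 3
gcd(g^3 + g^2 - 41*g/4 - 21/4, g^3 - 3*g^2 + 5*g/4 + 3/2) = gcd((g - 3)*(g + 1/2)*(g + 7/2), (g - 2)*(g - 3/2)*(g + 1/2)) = g + 1/2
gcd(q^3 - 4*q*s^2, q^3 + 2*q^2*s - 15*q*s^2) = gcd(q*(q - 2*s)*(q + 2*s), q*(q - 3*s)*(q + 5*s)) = q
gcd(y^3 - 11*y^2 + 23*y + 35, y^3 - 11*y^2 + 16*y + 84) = y - 7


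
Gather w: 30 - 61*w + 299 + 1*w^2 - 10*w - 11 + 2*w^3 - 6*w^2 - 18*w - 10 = 2*w^3 - 5*w^2 - 89*w + 308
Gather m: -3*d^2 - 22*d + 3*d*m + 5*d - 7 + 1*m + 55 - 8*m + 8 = -3*d^2 - 17*d + m*(3*d - 7) + 56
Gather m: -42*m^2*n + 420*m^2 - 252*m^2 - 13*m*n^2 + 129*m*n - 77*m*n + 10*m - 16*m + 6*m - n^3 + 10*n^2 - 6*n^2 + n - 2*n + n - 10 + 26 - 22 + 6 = m^2*(168 - 42*n) + m*(-13*n^2 + 52*n) - n^3 + 4*n^2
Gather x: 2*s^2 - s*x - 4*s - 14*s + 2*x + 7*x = 2*s^2 - 18*s + x*(9 - s)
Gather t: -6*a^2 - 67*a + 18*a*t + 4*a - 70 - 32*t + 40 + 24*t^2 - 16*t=-6*a^2 - 63*a + 24*t^2 + t*(18*a - 48) - 30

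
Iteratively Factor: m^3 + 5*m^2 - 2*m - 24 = (m + 4)*(m^2 + m - 6) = (m + 3)*(m + 4)*(m - 2)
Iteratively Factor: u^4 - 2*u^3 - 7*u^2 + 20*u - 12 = (u - 2)*(u^3 - 7*u + 6) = (u - 2)^2*(u^2 + 2*u - 3) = (u - 2)^2*(u + 3)*(u - 1)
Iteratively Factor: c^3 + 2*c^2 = (c)*(c^2 + 2*c) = c*(c + 2)*(c)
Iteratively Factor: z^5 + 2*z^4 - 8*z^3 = (z)*(z^4 + 2*z^3 - 8*z^2) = z*(z + 4)*(z^3 - 2*z^2) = z^2*(z + 4)*(z^2 - 2*z) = z^3*(z + 4)*(z - 2)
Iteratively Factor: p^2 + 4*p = (p)*(p + 4)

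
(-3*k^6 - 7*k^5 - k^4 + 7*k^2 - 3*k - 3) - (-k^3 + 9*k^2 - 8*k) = -3*k^6 - 7*k^5 - k^4 + k^3 - 2*k^2 + 5*k - 3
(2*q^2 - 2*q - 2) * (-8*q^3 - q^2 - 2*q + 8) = -16*q^5 + 14*q^4 + 14*q^3 + 22*q^2 - 12*q - 16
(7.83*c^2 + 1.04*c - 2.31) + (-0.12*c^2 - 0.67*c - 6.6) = 7.71*c^2 + 0.37*c - 8.91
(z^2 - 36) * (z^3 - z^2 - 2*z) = z^5 - z^4 - 38*z^3 + 36*z^2 + 72*z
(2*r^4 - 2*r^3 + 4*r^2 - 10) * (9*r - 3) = 18*r^5 - 24*r^4 + 42*r^3 - 12*r^2 - 90*r + 30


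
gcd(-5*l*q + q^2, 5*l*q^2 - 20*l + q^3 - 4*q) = 1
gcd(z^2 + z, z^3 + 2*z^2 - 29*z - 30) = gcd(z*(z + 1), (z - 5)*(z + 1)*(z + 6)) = z + 1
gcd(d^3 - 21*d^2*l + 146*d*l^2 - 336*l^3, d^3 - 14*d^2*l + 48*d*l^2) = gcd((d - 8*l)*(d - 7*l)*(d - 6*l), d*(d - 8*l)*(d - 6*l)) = d^2 - 14*d*l + 48*l^2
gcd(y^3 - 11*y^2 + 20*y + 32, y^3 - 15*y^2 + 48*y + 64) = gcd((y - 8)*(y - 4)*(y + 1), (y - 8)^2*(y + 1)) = y^2 - 7*y - 8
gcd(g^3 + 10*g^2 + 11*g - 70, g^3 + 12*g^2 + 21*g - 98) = g^2 + 5*g - 14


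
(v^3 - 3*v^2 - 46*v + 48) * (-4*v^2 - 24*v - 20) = -4*v^5 - 12*v^4 + 236*v^3 + 972*v^2 - 232*v - 960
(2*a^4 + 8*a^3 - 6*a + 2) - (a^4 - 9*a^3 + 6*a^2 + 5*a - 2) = a^4 + 17*a^3 - 6*a^2 - 11*a + 4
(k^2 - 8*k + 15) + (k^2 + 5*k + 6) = 2*k^2 - 3*k + 21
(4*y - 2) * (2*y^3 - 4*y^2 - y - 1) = 8*y^4 - 20*y^3 + 4*y^2 - 2*y + 2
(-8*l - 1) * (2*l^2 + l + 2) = -16*l^3 - 10*l^2 - 17*l - 2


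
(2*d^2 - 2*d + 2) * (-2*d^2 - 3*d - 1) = -4*d^4 - 2*d^3 - 4*d - 2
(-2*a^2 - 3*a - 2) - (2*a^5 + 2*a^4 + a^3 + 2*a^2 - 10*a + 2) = -2*a^5 - 2*a^4 - a^3 - 4*a^2 + 7*a - 4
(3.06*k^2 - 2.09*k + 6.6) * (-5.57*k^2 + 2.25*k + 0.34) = -17.0442*k^4 + 18.5263*k^3 - 40.4241*k^2 + 14.1394*k + 2.244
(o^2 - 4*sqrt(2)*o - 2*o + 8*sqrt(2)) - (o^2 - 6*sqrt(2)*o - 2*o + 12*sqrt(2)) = 2*sqrt(2)*o - 4*sqrt(2)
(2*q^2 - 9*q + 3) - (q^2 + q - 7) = q^2 - 10*q + 10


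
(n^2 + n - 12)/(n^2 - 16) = (n - 3)/(n - 4)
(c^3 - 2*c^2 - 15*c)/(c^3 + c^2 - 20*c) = (c^2 - 2*c - 15)/(c^2 + c - 20)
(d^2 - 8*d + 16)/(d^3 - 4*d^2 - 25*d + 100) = (d - 4)/(d^2 - 25)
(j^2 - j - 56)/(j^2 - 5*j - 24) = (j + 7)/(j + 3)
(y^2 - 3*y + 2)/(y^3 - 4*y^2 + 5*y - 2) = 1/(y - 1)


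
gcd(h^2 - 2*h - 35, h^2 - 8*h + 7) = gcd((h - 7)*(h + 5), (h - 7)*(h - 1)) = h - 7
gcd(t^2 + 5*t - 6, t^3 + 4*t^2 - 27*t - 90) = t + 6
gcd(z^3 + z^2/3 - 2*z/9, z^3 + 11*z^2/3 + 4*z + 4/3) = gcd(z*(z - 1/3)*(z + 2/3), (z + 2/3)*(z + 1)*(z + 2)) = z + 2/3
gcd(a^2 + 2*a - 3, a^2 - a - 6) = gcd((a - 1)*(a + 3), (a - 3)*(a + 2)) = 1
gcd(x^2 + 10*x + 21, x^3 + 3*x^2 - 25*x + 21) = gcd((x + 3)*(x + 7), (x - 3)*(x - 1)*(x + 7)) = x + 7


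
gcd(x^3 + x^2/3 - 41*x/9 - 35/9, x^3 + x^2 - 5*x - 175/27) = x^2 - 2*x/3 - 35/9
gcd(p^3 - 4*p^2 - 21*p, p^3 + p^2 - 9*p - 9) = p + 3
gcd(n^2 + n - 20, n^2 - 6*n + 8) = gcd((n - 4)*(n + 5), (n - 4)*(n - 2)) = n - 4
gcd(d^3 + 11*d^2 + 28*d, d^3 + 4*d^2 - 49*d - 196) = d^2 + 11*d + 28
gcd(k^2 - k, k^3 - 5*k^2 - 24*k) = k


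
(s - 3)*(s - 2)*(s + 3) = s^3 - 2*s^2 - 9*s + 18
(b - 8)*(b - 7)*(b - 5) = b^3 - 20*b^2 + 131*b - 280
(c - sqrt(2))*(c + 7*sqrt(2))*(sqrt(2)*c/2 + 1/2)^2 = c^4/2 + 7*sqrt(2)*c^3/2 - 3*c^2/4 - 11*sqrt(2)*c/2 - 7/2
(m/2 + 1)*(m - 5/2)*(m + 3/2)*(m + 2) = m^4/2 + 3*m^3/2 - 15*m^2/8 - 19*m/2 - 15/2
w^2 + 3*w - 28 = (w - 4)*(w + 7)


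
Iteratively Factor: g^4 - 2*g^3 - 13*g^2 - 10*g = (g)*(g^3 - 2*g^2 - 13*g - 10) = g*(g + 2)*(g^2 - 4*g - 5) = g*(g + 1)*(g + 2)*(g - 5)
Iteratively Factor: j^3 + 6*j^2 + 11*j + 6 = (j + 1)*(j^2 + 5*j + 6) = (j + 1)*(j + 2)*(j + 3)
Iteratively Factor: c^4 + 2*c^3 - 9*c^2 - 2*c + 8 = (c - 2)*(c^3 + 4*c^2 - c - 4) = (c - 2)*(c - 1)*(c^2 + 5*c + 4) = (c - 2)*(c - 1)*(c + 4)*(c + 1)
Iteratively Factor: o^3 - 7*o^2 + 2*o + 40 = (o - 5)*(o^2 - 2*o - 8) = (o - 5)*(o + 2)*(o - 4)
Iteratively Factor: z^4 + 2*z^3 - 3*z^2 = (z - 1)*(z^3 + 3*z^2) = z*(z - 1)*(z^2 + 3*z) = z*(z - 1)*(z + 3)*(z)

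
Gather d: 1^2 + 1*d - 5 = d - 4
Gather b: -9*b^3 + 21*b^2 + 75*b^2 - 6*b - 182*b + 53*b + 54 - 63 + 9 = -9*b^3 + 96*b^2 - 135*b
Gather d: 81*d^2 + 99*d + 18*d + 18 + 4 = 81*d^2 + 117*d + 22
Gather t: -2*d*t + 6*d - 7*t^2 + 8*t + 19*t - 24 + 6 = 6*d - 7*t^2 + t*(27 - 2*d) - 18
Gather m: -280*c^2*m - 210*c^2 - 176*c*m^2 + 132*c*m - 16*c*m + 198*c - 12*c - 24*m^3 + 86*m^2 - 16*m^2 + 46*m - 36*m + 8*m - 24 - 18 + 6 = -210*c^2 + 186*c - 24*m^3 + m^2*(70 - 176*c) + m*(-280*c^2 + 116*c + 18) - 36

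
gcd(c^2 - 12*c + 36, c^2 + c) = 1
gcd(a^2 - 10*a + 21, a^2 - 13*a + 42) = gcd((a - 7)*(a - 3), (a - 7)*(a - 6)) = a - 7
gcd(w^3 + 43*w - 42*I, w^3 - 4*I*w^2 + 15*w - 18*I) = w^2 - 7*I*w - 6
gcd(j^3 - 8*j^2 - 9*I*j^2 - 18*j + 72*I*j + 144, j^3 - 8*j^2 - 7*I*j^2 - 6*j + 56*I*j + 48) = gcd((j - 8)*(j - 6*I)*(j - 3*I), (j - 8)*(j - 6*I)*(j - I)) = j^2 + j*(-8 - 6*I) + 48*I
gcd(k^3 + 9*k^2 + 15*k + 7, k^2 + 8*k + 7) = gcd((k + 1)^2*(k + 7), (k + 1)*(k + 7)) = k^2 + 8*k + 7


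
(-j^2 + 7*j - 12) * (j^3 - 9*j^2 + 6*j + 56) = -j^5 + 16*j^4 - 81*j^3 + 94*j^2 + 320*j - 672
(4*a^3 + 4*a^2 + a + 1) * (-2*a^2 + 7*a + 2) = -8*a^5 + 20*a^4 + 34*a^3 + 13*a^2 + 9*a + 2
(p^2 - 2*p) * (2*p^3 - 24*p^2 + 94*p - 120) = 2*p^5 - 28*p^4 + 142*p^3 - 308*p^2 + 240*p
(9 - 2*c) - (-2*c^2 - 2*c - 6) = 2*c^2 + 15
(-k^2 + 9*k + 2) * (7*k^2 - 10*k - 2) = -7*k^4 + 73*k^3 - 74*k^2 - 38*k - 4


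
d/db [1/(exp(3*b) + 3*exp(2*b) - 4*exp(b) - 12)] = (-3*exp(2*b) - 6*exp(b) + 4)*exp(b)/(exp(3*b) + 3*exp(2*b) - 4*exp(b) - 12)^2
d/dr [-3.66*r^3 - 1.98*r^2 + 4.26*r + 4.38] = -10.98*r^2 - 3.96*r + 4.26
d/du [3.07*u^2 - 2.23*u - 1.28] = 6.14*u - 2.23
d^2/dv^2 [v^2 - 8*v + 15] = 2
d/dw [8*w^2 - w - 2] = 16*w - 1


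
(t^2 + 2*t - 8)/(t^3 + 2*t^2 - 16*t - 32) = (t - 2)/(t^2 - 2*t - 8)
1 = 1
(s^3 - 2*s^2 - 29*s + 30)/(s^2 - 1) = (s^2 - s - 30)/(s + 1)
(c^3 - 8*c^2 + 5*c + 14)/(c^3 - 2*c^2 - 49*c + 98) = (c + 1)/(c + 7)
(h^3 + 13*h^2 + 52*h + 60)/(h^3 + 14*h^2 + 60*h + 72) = (h + 5)/(h + 6)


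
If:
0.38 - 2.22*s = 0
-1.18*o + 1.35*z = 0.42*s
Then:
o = 1.14406779661017*z - 0.0609253321117728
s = 0.17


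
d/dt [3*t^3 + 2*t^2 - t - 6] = 9*t^2 + 4*t - 1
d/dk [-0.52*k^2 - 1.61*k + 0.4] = -1.04*k - 1.61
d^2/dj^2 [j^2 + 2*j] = 2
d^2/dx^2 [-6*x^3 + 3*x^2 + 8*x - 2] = 6 - 36*x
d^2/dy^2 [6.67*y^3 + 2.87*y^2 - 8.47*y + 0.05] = 40.02*y + 5.74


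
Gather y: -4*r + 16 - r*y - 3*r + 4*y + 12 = -7*r + y*(4 - r) + 28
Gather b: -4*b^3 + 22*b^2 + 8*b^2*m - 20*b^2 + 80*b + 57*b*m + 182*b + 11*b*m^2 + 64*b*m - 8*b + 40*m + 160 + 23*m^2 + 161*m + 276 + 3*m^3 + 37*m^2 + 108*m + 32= -4*b^3 + b^2*(8*m + 2) + b*(11*m^2 + 121*m + 254) + 3*m^3 + 60*m^2 + 309*m + 468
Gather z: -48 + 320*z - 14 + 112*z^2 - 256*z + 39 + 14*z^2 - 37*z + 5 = 126*z^2 + 27*z - 18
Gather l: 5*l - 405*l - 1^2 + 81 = 80 - 400*l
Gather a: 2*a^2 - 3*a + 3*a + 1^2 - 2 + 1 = 2*a^2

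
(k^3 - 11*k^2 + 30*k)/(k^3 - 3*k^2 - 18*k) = (k - 5)/(k + 3)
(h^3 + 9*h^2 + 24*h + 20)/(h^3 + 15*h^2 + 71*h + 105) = (h^2 + 4*h + 4)/(h^2 + 10*h + 21)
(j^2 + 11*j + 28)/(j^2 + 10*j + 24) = (j + 7)/(j + 6)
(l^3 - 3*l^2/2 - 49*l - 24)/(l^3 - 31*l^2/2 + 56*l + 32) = (l + 6)/(l - 8)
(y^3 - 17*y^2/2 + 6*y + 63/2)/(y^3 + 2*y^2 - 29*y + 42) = (2*y^2 - 11*y - 21)/(2*(y^2 + 5*y - 14))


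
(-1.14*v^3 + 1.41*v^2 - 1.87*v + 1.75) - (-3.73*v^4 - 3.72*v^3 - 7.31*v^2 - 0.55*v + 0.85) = 3.73*v^4 + 2.58*v^3 + 8.72*v^2 - 1.32*v + 0.9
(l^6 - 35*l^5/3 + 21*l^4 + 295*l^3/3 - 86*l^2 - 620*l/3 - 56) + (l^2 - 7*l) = l^6 - 35*l^5/3 + 21*l^4 + 295*l^3/3 - 85*l^2 - 641*l/3 - 56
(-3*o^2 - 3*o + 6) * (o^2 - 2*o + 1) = -3*o^4 + 3*o^3 + 9*o^2 - 15*o + 6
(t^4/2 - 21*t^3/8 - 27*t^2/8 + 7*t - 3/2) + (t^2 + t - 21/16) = t^4/2 - 21*t^3/8 - 19*t^2/8 + 8*t - 45/16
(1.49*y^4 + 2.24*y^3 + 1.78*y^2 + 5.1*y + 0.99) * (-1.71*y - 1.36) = -2.5479*y^5 - 5.8568*y^4 - 6.0902*y^3 - 11.1418*y^2 - 8.6289*y - 1.3464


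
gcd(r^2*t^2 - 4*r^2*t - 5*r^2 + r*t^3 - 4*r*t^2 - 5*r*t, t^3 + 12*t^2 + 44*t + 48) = 1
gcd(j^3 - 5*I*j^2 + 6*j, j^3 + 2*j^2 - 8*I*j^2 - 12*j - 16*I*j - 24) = j - 6*I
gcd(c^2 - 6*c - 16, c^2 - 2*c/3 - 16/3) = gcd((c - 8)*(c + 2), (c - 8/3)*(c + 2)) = c + 2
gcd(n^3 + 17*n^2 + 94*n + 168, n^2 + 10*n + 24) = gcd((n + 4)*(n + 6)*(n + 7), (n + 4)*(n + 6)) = n^2 + 10*n + 24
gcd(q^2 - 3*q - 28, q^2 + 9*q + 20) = q + 4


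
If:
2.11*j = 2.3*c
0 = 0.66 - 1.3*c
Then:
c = 0.51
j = 0.55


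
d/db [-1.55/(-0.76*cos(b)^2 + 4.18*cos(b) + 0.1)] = (2.356*cos(b) - 6.479)*sin(b)/(-0.76*cos(b)^2 + 4.18*cos(b) + 0.1)^2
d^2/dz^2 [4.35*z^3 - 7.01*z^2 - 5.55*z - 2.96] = 26.1*z - 14.02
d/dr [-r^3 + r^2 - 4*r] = -3*r^2 + 2*r - 4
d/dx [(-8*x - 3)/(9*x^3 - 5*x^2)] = (144*x^2 + 41*x - 30)/(x^3*(81*x^2 - 90*x + 25))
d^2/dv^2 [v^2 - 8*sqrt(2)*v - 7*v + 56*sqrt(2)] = 2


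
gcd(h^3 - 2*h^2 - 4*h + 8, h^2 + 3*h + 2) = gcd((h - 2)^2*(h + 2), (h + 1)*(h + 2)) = h + 2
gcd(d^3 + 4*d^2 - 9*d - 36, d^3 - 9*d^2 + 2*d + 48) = d - 3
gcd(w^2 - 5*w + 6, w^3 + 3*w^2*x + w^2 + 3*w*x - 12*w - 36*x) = w - 3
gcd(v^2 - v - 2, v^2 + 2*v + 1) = v + 1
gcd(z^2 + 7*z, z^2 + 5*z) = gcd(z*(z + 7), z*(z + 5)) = z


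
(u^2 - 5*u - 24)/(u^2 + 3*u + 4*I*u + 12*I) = (u - 8)/(u + 4*I)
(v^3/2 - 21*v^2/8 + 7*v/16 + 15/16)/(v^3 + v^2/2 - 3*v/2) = (8*v^3 - 42*v^2 + 7*v + 15)/(8*v*(2*v^2 + v - 3))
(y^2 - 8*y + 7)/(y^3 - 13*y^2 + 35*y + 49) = (y - 1)/(y^2 - 6*y - 7)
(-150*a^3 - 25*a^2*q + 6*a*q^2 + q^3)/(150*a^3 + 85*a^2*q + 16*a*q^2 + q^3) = (-5*a + q)/(5*a + q)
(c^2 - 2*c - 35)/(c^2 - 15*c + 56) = (c + 5)/(c - 8)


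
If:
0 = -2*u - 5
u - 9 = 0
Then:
No Solution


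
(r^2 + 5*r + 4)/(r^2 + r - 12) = (r + 1)/(r - 3)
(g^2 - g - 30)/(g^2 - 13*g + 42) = (g + 5)/(g - 7)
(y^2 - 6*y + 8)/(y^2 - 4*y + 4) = (y - 4)/(y - 2)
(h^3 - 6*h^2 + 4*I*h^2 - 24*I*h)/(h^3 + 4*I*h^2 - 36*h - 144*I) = h/(h + 6)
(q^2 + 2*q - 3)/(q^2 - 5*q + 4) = (q + 3)/(q - 4)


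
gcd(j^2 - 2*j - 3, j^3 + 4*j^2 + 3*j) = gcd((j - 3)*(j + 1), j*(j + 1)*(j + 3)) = j + 1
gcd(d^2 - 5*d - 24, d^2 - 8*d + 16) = 1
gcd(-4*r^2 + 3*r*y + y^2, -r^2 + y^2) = -r + y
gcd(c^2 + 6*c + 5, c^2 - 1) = c + 1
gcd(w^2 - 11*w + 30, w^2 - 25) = w - 5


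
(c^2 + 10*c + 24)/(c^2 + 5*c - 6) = (c + 4)/(c - 1)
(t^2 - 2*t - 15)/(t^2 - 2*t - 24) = (-t^2 + 2*t + 15)/(-t^2 + 2*t + 24)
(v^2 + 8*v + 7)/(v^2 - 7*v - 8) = (v + 7)/(v - 8)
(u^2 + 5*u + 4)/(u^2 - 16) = (u + 1)/(u - 4)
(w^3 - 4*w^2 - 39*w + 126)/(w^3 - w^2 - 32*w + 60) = (w^2 - 10*w + 21)/(w^2 - 7*w + 10)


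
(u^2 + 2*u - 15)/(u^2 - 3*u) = (u + 5)/u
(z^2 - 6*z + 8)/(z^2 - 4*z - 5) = (-z^2 + 6*z - 8)/(-z^2 + 4*z + 5)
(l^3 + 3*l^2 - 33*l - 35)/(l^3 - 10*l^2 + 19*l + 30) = (l + 7)/(l - 6)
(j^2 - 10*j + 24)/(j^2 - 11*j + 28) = (j - 6)/(j - 7)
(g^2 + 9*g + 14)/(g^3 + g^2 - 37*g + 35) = (g + 2)/(g^2 - 6*g + 5)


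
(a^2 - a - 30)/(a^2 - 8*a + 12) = (a + 5)/(a - 2)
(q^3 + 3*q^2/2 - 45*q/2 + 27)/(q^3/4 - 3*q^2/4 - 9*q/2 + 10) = 2*(2*q^3 + 3*q^2 - 45*q + 54)/(q^3 - 3*q^2 - 18*q + 40)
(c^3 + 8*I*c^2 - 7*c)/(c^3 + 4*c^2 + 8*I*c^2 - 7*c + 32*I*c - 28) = c/(c + 4)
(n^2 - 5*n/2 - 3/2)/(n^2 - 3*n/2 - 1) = (n - 3)/(n - 2)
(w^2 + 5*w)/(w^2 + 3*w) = (w + 5)/(w + 3)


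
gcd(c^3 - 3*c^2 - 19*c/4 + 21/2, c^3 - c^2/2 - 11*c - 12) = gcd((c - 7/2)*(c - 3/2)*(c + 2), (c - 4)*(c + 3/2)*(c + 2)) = c + 2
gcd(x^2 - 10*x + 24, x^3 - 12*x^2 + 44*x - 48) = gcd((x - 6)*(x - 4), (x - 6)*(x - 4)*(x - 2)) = x^2 - 10*x + 24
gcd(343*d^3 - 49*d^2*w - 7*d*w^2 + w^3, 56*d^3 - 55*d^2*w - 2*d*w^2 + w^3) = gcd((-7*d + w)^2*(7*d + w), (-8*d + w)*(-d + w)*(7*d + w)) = 7*d + w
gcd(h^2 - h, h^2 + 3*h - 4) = h - 1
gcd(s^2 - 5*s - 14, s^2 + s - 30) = 1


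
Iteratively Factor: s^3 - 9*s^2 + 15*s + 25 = (s - 5)*(s^2 - 4*s - 5) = (s - 5)^2*(s + 1)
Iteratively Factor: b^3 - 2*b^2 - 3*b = (b - 3)*(b^2 + b) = b*(b - 3)*(b + 1)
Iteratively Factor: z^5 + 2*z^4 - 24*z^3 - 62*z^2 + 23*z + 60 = (z - 5)*(z^4 + 7*z^3 + 11*z^2 - 7*z - 12) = (z - 5)*(z + 3)*(z^3 + 4*z^2 - z - 4) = (z - 5)*(z + 1)*(z + 3)*(z^2 + 3*z - 4) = (z - 5)*(z - 1)*(z + 1)*(z + 3)*(z + 4)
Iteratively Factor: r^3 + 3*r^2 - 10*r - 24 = (r + 4)*(r^2 - r - 6) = (r + 2)*(r + 4)*(r - 3)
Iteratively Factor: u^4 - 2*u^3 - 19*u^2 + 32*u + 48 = (u - 4)*(u^3 + 2*u^2 - 11*u - 12) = (u - 4)*(u + 1)*(u^2 + u - 12) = (u - 4)*(u - 3)*(u + 1)*(u + 4)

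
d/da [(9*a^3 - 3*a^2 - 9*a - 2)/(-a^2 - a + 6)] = (-9*a^4 - 18*a^3 + 156*a^2 - 40*a - 56)/(a^4 + 2*a^3 - 11*a^2 - 12*a + 36)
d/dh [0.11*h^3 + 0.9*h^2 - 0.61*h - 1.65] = 0.33*h^2 + 1.8*h - 0.61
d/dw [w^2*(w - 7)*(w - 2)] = w*(4*w^2 - 27*w + 28)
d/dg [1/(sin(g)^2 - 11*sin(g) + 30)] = (11 - 2*sin(g))*cos(g)/(sin(g)^2 - 11*sin(g) + 30)^2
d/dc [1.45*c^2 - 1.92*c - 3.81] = 2.9*c - 1.92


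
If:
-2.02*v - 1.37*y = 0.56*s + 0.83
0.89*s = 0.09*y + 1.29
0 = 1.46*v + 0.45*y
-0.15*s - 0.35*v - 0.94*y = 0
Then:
No Solution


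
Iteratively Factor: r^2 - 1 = (r + 1)*(r - 1)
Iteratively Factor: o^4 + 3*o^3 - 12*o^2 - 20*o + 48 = (o - 2)*(o^3 + 5*o^2 - 2*o - 24) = (o - 2)*(o + 3)*(o^2 + 2*o - 8) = (o - 2)^2*(o + 3)*(o + 4)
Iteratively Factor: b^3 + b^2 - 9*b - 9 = (b + 3)*(b^2 - 2*b - 3) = (b - 3)*(b + 3)*(b + 1)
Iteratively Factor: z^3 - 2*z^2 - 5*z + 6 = (z + 2)*(z^2 - 4*z + 3) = (z - 3)*(z + 2)*(z - 1)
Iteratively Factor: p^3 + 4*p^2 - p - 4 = (p - 1)*(p^2 + 5*p + 4) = (p - 1)*(p + 1)*(p + 4)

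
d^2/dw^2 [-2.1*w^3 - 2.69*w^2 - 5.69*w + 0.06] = -12.6*w - 5.38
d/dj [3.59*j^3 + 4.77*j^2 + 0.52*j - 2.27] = 10.77*j^2 + 9.54*j + 0.52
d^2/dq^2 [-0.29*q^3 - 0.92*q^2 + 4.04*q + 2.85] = -1.74*q - 1.84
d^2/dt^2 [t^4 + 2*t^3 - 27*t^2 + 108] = 12*t^2 + 12*t - 54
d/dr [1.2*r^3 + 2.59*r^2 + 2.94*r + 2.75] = 3.6*r^2 + 5.18*r + 2.94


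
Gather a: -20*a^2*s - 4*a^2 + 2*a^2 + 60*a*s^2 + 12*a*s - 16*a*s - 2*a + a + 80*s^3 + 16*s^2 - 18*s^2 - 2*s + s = a^2*(-20*s - 2) + a*(60*s^2 - 4*s - 1) + 80*s^3 - 2*s^2 - s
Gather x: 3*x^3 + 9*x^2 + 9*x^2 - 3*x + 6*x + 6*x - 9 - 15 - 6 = 3*x^3 + 18*x^2 + 9*x - 30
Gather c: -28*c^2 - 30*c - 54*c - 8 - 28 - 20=-28*c^2 - 84*c - 56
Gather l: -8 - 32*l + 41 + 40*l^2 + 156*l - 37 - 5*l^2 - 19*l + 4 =35*l^2 + 105*l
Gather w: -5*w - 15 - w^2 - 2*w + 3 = -w^2 - 7*w - 12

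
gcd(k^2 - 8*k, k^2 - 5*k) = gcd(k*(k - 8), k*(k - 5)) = k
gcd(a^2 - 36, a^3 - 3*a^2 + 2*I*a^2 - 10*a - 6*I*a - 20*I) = 1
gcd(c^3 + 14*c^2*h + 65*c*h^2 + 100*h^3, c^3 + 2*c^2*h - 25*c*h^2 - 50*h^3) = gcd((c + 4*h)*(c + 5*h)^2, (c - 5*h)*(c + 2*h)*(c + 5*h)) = c + 5*h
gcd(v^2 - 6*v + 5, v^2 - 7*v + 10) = v - 5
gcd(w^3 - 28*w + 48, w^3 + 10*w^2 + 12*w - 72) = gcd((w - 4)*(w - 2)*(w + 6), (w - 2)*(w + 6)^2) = w^2 + 4*w - 12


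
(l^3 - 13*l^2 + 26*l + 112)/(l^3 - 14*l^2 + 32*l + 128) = (l - 7)/(l - 8)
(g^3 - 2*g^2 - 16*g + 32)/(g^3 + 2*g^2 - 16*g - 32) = (g - 2)/(g + 2)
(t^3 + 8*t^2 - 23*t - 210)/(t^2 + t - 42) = (t^2 + t - 30)/(t - 6)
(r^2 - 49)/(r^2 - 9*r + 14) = (r + 7)/(r - 2)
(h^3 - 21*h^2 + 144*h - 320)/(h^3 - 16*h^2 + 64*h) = (h - 5)/h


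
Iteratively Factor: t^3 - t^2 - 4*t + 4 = (t + 2)*(t^2 - 3*t + 2) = (t - 2)*(t + 2)*(t - 1)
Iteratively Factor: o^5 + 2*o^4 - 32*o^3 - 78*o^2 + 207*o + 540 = (o + 3)*(o^4 - o^3 - 29*o^2 + 9*o + 180) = (o - 3)*(o + 3)*(o^3 + 2*o^2 - 23*o - 60) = (o - 3)*(o + 3)*(o + 4)*(o^2 - 2*o - 15) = (o - 3)*(o + 3)^2*(o + 4)*(o - 5)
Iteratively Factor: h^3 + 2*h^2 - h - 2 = (h + 1)*(h^2 + h - 2) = (h - 1)*(h + 1)*(h + 2)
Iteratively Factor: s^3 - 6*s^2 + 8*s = (s - 4)*(s^2 - 2*s) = s*(s - 4)*(s - 2)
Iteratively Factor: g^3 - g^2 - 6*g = (g)*(g^2 - g - 6) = g*(g - 3)*(g + 2)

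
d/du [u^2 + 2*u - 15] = 2*u + 2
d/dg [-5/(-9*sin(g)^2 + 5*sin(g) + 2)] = 5*(5 - 18*sin(g))*cos(g)/(-9*sin(g)^2 + 5*sin(g) + 2)^2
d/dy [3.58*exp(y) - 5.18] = 3.58*exp(y)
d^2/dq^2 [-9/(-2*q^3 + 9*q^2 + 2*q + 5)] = 18*(3*(3 - 2*q)*(-2*q^3 + 9*q^2 + 2*q + 5) - 4*(-3*q^2 + 9*q + 1)^2)/(-2*q^3 + 9*q^2 + 2*q + 5)^3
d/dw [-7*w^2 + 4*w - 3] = 4 - 14*w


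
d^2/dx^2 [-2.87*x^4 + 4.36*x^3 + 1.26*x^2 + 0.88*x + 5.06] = -34.44*x^2 + 26.16*x + 2.52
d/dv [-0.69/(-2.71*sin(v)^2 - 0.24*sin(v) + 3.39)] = -(3.7398*sin(v) + 0.1656)*cos(v)/(2.71*sin(v)^2 + 0.24*sin(v) - 3.39)^2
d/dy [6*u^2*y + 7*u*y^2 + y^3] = 6*u^2 + 14*u*y + 3*y^2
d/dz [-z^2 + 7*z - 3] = 7 - 2*z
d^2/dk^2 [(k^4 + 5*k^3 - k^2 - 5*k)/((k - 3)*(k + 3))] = 2*(k^6 - 27*k^4 + 40*k^3 + 459*k^2 + 1080*k - 81)/(k^6 - 27*k^4 + 243*k^2 - 729)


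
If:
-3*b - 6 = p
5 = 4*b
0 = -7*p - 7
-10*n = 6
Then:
No Solution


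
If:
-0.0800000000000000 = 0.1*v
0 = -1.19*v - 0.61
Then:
No Solution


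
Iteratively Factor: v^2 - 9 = (v - 3)*(v + 3)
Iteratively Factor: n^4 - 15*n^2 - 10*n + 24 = (n + 2)*(n^3 - 2*n^2 - 11*n + 12) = (n - 4)*(n + 2)*(n^2 + 2*n - 3) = (n - 4)*(n - 1)*(n + 2)*(n + 3)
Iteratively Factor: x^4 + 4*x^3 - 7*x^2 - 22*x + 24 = (x - 2)*(x^3 + 6*x^2 + 5*x - 12) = (x - 2)*(x - 1)*(x^2 + 7*x + 12) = (x - 2)*(x - 1)*(x + 3)*(x + 4)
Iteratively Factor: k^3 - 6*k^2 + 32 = (k + 2)*(k^2 - 8*k + 16) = (k - 4)*(k + 2)*(k - 4)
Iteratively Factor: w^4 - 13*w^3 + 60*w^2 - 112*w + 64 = (w - 4)*(w^3 - 9*w^2 + 24*w - 16) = (w - 4)^2*(w^2 - 5*w + 4) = (w - 4)^3*(w - 1)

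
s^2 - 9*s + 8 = (s - 8)*(s - 1)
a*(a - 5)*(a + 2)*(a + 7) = a^4 + 4*a^3 - 31*a^2 - 70*a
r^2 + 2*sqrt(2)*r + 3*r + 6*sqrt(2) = (r + 3)*(r + 2*sqrt(2))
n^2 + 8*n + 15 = (n + 3)*(n + 5)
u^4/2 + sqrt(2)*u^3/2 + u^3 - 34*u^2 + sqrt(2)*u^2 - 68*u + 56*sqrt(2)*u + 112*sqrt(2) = (u/2 + 1)*(u - 4*sqrt(2))*(u - 2*sqrt(2))*(u + 7*sqrt(2))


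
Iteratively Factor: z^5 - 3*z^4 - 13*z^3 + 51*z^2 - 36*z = (z - 3)*(z^4 - 13*z^2 + 12*z) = (z - 3)*(z + 4)*(z^3 - 4*z^2 + 3*z) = (z - 3)^2*(z + 4)*(z^2 - z) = (z - 3)^2*(z - 1)*(z + 4)*(z)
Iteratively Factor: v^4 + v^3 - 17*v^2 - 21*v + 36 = (v - 1)*(v^3 + 2*v^2 - 15*v - 36) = (v - 1)*(v + 3)*(v^2 - v - 12) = (v - 1)*(v + 3)^2*(v - 4)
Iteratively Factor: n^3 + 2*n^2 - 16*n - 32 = (n - 4)*(n^2 + 6*n + 8) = (n - 4)*(n + 4)*(n + 2)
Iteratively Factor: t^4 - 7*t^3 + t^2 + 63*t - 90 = (t - 5)*(t^3 - 2*t^2 - 9*t + 18) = (t - 5)*(t - 2)*(t^2 - 9) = (t - 5)*(t - 3)*(t - 2)*(t + 3)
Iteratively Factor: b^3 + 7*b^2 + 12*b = (b + 4)*(b^2 + 3*b) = (b + 3)*(b + 4)*(b)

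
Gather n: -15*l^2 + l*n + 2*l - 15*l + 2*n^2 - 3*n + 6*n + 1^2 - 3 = -15*l^2 - 13*l + 2*n^2 + n*(l + 3) - 2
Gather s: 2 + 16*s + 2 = 16*s + 4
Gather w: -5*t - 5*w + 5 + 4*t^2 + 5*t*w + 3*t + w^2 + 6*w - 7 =4*t^2 - 2*t + w^2 + w*(5*t + 1) - 2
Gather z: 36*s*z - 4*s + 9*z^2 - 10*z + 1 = -4*s + 9*z^2 + z*(36*s - 10) + 1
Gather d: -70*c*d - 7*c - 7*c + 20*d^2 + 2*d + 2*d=-14*c + 20*d^2 + d*(4 - 70*c)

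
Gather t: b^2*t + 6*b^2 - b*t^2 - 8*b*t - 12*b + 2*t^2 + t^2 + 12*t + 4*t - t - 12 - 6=6*b^2 - 12*b + t^2*(3 - b) + t*(b^2 - 8*b + 15) - 18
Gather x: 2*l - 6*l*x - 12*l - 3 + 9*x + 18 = -10*l + x*(9 - 6*l) + 15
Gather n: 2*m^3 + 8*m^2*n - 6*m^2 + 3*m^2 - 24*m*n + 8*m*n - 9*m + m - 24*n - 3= 2*m^3 - 3*m^2 - 8*m + n*(8*m^2 - 16*m - 24) - 3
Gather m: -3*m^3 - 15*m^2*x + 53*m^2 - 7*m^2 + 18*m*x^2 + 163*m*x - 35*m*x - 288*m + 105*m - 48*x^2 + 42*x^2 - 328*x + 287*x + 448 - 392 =-3*m^3 + m^2*(46 - 15*x) + m*(18*x^2 + 128*x - 183) - 6*x^2 - 41*x + 56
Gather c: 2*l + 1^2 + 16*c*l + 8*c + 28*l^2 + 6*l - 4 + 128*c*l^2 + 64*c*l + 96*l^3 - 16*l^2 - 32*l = c*(128*l^2 + 80*l + 8) + 96*l^3 + 12*l^2 - 24*l - 3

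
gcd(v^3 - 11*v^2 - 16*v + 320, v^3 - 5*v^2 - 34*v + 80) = v^2 - 3*v - 40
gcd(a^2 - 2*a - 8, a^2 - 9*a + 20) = a - 4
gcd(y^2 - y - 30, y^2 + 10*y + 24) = 1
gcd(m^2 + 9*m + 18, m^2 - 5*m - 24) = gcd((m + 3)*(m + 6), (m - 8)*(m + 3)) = m + 3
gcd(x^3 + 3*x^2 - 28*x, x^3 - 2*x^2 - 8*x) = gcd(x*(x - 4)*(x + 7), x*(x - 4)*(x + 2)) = x^2 - 4*x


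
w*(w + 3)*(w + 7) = w^3 + 10*w^2 + 21*w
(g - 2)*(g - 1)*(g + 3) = g^3 - 7*g + 6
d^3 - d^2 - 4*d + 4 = (d - 2)*(d - 1)*(d + 2)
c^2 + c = c*(c + 1)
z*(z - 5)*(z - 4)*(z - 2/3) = z^4 - 29*z^3/3 + 26*z^2 - 40*z/3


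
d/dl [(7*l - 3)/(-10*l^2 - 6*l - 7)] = (70*l^2 - 60*l - 67)/(100*l^4 + 120*l^3 + 176*l^2 + 84*l + 49)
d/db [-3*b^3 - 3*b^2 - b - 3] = -9*b^2 - 6*b - 1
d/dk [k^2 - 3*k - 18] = 2*k - 3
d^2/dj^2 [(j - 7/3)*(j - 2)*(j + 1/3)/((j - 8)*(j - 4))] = 10*(121*j^3 - 1374*j^2 + 4872*j - 4832)/(9*(j^6 - 36*j^5 + 528*j^4 - 4032*j^3 + 16896*j^2 - 36864*j + 32768))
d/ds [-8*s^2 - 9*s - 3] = -16*s - 9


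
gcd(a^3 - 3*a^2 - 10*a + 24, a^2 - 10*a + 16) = a - 2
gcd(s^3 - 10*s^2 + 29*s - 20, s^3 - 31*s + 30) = s^2 - 6*s + 5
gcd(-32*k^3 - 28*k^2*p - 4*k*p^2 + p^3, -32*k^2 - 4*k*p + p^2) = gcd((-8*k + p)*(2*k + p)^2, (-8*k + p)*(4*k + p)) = -8*k + p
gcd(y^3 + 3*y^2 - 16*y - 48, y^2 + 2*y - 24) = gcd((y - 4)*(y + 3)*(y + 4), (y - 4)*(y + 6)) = y - 4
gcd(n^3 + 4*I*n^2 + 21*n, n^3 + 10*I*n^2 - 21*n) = n^2 + 7*I*n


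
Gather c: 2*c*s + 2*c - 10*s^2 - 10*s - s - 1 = c*(2*s + 2) - 10*s^2 - 11*s - 1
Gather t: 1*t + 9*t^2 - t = 9*t^2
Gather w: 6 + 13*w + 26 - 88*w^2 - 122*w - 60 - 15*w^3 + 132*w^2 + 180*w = -15*w^3 + 44*w^2 + 71*w - 28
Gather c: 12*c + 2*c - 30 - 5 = 14*c - 35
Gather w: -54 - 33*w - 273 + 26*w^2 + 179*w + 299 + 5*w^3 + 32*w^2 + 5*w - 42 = 5*w^3 + 58*w^2 + 151*w - 70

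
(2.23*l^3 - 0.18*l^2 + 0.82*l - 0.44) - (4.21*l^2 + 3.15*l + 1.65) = 2.23*l^3 - 4.39*l^2 - 2.33*l - 2.09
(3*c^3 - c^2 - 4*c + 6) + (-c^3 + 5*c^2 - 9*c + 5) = 2*c^3 + 4*c^2 - 13*c + 11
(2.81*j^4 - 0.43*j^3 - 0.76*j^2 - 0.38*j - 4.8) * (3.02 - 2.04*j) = -5.7324*j^5 + 9.3634*j^4 + 0.2518*j^3 - 1.52*j^2 + 8.6444*j - 14.496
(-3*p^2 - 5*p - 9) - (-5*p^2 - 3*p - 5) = 2*p^2 - 2*p - 4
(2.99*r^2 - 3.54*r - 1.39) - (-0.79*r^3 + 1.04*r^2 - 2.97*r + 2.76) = 0.79*r^3 + 1.95*r^2 - 0.57*r - 4.15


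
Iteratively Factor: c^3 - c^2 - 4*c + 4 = (c - 1)*(c^2 - 4) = (c - 2)*(c - 1)*(c + 2)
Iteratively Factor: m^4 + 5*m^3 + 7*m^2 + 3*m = (m + 1)*(m^3 + 4*m^2 + 3*m) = m*(m + 1)*(m^2 + 4*m + 3) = m*(m + 1)^2*(m + 3)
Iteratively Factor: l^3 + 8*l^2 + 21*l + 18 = (l + 3)*(l^2 + 5*l + 6) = (l + 3)^2*(l + 2)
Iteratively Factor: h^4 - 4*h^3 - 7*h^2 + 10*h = (h)*(h^3 - 4*h^2 - 7*h + 10) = h*(h - 5)*(h^2 + h - 2) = h*(h - 5)*(h + 2)*(h - 1)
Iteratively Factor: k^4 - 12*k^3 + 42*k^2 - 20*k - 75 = (k + 1)*(k^3 - 13*k^2 + 55*k - 75) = (k - 3)*(k + 1)*(k^2 - 10*k + 25) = (k - 5)*(k - 3)*(k + 1)*(k - 5)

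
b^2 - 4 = (b - 2)*(b + 2)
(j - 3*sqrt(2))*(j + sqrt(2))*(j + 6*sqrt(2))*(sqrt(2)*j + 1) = sqrt(2)*j^4 + 9*j^3 - 26*sqrt(2)*j^2 - 102*j - 36*sqrt(2)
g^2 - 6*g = g*(g - 6)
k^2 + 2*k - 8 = (k - 2)*(k + 4)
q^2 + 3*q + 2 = (q + 1)*(q + 2)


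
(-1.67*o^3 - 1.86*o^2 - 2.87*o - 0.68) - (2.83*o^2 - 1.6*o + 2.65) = -1.67*o^3 - 4.69*o^2 - 1.27*o - 3.33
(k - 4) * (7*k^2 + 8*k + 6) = 7*k^3 - 20*k^2 - 26*k - 24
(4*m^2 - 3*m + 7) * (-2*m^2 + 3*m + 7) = -8*m^4 + 18*m^3 + 5*m^2 + 49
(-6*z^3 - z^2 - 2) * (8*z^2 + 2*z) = -48*z^5 - 20*z^4 - 2*z^3 - 16*z^2 - 4*z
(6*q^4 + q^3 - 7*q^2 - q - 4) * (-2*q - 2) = -12*q^5 - 14*q^4 + 12*q^3 + 16*q^2 + 10*q + 8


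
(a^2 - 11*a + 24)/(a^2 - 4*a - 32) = (a - 3)/(a + 4)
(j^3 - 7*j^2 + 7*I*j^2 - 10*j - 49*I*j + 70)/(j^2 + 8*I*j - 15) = (j^2 + j*(-7 + 2*I) - 14*I)/(j + 3*I)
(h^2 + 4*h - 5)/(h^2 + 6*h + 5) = (h - 1)/(h + 1)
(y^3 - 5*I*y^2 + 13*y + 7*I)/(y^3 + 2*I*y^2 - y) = (y - 7*I)/y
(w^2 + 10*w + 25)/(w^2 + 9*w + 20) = (w + 5)/(w + 4)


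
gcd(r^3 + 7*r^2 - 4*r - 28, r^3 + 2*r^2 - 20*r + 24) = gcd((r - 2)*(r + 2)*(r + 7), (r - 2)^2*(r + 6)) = r - 2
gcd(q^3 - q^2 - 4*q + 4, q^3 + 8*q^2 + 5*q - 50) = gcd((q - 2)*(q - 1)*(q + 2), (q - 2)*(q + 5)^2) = q - 2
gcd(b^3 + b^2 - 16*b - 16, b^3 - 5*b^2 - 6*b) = b + 1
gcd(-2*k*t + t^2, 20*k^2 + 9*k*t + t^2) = 1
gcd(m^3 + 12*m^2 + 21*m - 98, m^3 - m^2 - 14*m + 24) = m - 2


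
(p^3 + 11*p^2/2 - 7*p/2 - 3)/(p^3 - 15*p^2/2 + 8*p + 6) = (p^2 + 5*p - 6)/(p^2 - 8*p + 12)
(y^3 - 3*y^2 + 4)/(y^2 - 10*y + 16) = (y^2 - y - 2)/(y - 8)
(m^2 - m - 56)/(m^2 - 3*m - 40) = (m + 7)/(m + 5)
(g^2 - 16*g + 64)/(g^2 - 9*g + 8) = (g - 8)/(g - 1)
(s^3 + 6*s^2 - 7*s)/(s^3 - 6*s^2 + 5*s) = (s + 7)/(s - 5)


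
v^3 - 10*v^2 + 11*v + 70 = (v - 7)*(v - 5)*(v + 2)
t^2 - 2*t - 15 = (t - 5)*(t + 3)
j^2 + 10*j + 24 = (j + 4)*(j + 6)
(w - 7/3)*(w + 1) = w^2 - 4*w/3 - 7/3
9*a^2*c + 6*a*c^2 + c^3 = c*(3*a + c)^2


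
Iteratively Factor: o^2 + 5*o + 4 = (o + 1)*(o + 4)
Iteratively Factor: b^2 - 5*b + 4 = (b - 1)*(b - 4)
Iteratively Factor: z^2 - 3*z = (z - 3)*(z)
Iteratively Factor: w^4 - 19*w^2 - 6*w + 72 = (w - 2)*(w^3 + 2*w^2 - 15*w - 36) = (w - 4)*(w - 2)*(w^2 + 6*w + 9) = (w - 4)*(w - 2)*(w + 3)*(w + 3)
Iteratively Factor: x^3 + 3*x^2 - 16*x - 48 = (x + 4)*(x^2 - x - 12) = (x + 3)*(x + 4)*(x - 4)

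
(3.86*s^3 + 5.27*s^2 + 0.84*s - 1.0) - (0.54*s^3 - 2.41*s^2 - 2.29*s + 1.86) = 3.32*s^3 + 7.68*s^2 + 3.13*s - 2.86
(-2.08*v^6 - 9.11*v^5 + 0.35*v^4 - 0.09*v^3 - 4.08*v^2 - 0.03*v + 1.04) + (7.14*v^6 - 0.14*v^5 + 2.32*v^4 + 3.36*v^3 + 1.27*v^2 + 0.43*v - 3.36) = 5.06*v^6 - 9.25*v^5 + 2.67*v^4 + 3.27*v^3 - 2.81*v^2 + 0.4*v - 2.32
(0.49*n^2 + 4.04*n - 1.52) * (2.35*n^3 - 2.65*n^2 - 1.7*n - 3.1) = 1.1515*n^5 + 8.1955*n^4 - 15.111*n^3 - 4.359*n^2 - 9.94*n + 4.712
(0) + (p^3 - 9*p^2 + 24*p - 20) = p^3 - 9*p^2 + 24*p - 20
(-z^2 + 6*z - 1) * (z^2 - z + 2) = -z^4 + 7*z^3 - 9*z^2 + 13*z - 2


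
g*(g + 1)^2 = g^3 + 2*g^2 + g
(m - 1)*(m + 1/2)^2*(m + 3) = m^4 + 3*m^3 - 3*m^2/4 - 5*m/2 - 3/4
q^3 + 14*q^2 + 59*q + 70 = (q + 2)*(q + 5)*(q + 7)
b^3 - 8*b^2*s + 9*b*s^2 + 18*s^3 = (b - 6*s)*(b - 3*s)*(b + s)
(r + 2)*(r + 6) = r^2 + 8*r + 12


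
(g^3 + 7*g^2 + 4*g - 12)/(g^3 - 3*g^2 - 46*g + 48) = (g + 2)/(g - 8)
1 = 1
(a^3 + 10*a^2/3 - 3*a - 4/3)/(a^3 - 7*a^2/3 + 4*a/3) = (3*a^2 + 13*a + 4)/(a*(3*a - 4))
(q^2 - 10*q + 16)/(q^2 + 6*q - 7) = (q^2 - 10*q + 16)/(q^2 + 6*q - 7)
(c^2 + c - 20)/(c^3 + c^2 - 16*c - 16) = (c + 5)/(c^2 + 5*c + 4)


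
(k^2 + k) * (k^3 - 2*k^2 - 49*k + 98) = k^5 - k^4 - 51*k^3 + 49*k^2 + 98*k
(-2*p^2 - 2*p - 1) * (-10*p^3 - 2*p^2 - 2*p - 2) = 20*p^5 + 24*p^4 + 18*p^3 + 10*p^2 + 6*p + 2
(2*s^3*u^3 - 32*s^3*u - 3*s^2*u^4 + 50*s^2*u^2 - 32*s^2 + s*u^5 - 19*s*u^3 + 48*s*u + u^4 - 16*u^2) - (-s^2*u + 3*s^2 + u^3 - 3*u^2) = 2*s^3*u^3 - 32*s^3*u - 3*s^2*u^4 + 50*s^2*u^2 + s^2*u - 35*s^2 + s*u^5 - 19*s*u^3 + 48*s*u + u^4 - u^3 - 13*u^2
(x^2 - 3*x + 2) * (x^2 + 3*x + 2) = x^4 - 5*x^2 + 4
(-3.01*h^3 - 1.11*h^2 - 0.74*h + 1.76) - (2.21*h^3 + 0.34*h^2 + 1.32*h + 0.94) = -5.22*h^3 - 1.45*h^2 - 2.06*h + 0.82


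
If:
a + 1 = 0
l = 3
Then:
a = -1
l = 3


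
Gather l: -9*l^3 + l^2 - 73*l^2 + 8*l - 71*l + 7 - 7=-9*l^3 - 72*l^2 - 63*l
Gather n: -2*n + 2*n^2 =2*n^2 - 2*n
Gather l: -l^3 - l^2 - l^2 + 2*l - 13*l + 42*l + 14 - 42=-l^3 - 2*l^2 + 31*l - 28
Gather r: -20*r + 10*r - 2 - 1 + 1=-10*r - 2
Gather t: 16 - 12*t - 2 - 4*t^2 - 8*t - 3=-4*t^2 - 20*t + 11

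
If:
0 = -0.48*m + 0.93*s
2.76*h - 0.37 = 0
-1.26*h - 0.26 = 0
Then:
No Solution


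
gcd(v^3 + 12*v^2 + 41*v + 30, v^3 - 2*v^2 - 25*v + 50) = v + 5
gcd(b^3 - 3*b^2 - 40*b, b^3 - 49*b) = b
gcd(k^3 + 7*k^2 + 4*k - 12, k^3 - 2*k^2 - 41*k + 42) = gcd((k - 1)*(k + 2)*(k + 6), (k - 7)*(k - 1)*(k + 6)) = k^2 + 5*k - 6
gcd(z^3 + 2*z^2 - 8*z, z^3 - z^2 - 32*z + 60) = z - 2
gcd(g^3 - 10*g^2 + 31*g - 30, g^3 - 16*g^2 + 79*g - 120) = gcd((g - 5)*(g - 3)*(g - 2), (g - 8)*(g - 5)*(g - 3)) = g^2 - 8*g + 15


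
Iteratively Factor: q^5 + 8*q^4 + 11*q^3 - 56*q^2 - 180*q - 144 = (q + 2)*(q^4 + 6*q^3 - q^2 - 54*q - 72) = (q + 2)^2*(q^3 + 4*q^2 - 9*q - 36) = (q - 3)*(q + 2)^2*(q^2 + 7*q + 12) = (q - 3)*(q + 2)^2*(q + 3)*(q + 4)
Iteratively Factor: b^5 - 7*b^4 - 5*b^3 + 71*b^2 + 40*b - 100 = (b + 2)*(b^4 - 9*b^3 + 13*b^2 + 45*b - 50) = (b - 5)*(b + 2)*(b^3 - 4*b^2 - 7*b + 10) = (b - 5)^2*(b + 2)*(b^2 + b - 2) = (b - 5)^2*(b + 2)^2*(b - 1)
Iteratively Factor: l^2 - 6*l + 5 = (l - 1)*(l - 5)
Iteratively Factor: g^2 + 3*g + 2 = (g + 1)*(g + 2)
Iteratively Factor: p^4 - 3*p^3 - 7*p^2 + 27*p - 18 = (p - 1)*(p^3 - 2*p^2 - 9*p + 18) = (p - 3)*(p - 1)*(p^2 + p - 6) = (p - 3)*(p - 1)*(p + 3)*(p - 2)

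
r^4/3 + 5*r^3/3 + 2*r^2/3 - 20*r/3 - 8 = (r/3 + 1)*(r - 2)*(r + 2)^2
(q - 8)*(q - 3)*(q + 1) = q^3 - 10*q^2 + 13*q + 24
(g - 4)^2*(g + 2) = g^3 - 6*g^2 + 32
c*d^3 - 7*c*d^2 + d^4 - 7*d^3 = d^2*(c + d)*(d - 7)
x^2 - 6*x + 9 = (x - 3)^2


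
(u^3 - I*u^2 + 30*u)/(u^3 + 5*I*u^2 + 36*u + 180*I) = u/(u + 6*I)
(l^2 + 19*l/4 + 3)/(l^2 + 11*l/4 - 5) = (4*l + 3)/(4*l - 5)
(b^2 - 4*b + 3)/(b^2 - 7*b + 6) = (b - 3)/(b - 6)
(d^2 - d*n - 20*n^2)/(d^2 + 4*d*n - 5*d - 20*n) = (d - 5*n)/(d - 5)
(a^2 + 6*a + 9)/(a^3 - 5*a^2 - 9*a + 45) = (a + 3)/(a^2 - 8*a + 15)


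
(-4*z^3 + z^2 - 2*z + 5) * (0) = 0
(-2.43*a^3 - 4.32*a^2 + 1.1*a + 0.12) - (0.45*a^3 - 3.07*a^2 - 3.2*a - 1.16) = -2.88*a^3 - 1.25*a^2 + 4.3*a + 1.28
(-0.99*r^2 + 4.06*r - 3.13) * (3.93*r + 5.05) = -3.8907*r^3 + 10.9563*r^2 + 8.2021*r - 15.8065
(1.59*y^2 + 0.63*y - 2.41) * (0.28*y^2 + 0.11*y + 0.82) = 0.4452*y^4 + 0.3513*y^3 + 0.6983*y^2 + 0.2515*y - 1.9762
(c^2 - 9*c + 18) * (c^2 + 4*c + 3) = c^4 - 5*c^3 - 15*c^2 + 45*c + 54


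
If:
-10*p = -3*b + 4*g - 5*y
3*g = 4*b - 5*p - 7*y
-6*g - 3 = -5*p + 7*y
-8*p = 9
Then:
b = -7467/2360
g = -627/1180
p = -9/8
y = -1833/2360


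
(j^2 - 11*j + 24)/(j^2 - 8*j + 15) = (j - 8)/(j - 5)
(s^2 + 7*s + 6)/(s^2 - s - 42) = (s + 1)/(s - 7)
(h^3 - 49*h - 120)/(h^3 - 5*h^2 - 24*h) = (h + 5)/h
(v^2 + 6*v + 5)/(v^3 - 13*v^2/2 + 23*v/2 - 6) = 2*(v^2 + 6*v + 5)/(2*v^3 - 13*v^2 + 23*v - 12)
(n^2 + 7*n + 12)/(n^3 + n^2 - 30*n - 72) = 1/(n - 6)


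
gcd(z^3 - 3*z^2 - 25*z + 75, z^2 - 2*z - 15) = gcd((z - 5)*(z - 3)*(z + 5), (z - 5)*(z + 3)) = z - 5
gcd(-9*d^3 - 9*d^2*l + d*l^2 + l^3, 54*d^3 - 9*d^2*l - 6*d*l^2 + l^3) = 9*d^2 - l^2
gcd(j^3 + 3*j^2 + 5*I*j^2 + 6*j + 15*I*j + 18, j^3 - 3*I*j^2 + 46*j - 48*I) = j^2 + 5*I*j + 6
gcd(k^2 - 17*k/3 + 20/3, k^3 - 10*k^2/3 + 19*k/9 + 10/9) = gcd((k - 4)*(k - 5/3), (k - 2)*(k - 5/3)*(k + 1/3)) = k - 5/3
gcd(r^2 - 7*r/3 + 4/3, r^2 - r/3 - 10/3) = 1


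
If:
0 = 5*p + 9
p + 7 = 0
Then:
No Solution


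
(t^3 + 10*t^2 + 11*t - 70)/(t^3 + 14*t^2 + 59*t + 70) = (t - 2)/(t + 2)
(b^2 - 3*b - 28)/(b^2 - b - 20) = (b - 7)/(b - 5)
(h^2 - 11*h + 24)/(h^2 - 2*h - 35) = (-h^2 + 11*h - 24)/(-h^2 + 2*h + 35)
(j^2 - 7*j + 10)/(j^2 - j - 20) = (j - 2)/(j + 4)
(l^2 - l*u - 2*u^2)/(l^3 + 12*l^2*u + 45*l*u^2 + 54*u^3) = (l^2 - l*u - 2*u^2)/(l^3 + 12*l^2*u + 45*l*u^2 + 54*u^3)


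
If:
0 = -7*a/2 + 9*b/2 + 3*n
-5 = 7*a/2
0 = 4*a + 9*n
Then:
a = -10/7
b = -290/189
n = 40/63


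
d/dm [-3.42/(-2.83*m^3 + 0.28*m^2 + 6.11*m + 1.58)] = (-29.0358*m^2 + 1.9152*m + 20.8962)/(-2.83*m^3 + 0.28*m^2 + 6.11*m + 1.58)^2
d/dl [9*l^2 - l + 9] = 18*l - 1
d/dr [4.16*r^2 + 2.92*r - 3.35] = 8.32*r + 2.92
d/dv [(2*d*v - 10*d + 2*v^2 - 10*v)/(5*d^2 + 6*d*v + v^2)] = 10*(d + 1)/(25*d^2 + 10*d*v + v^2)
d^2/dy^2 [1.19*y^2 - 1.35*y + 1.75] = 2.38000000000000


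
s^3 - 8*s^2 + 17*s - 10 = (s - 5)*(s - 2)*(s - 1)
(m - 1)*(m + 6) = m^2 + 5*m - 6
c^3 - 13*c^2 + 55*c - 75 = (c - 5)^2*(c - 3)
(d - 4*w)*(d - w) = d^2 - 5*d*w + 4*w^2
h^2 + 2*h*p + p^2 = (h + p)^2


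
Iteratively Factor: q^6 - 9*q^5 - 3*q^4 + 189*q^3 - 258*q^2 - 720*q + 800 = (q - 4)*(q^5 - 5*q^4 - 23*q^3 + 97*q^2 + 130*q - 200) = (q - 4)*(q + 2)*(q^4 - 7*q^3 - 9*q^2 + 115*q - 100) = (q - 5)*(q - 4)*(q + 2)*(q^3 - 2*q^2 - 19*q + 20) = (q - 5)*(q - 4)*(q + 2)*(q + 4)*(q^2 - 6*q + 5) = (q - 5)*(q - 4)*(q - 1)*(q + 2)*(q + 4)*(q - 5)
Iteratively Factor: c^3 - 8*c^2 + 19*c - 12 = (c - 4)*(c^2 - 4*c + 3) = (c - 4)*(c - 3)*(c - 1)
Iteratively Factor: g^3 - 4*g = (g - 2)*(g^2 + 2*g) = g*(g - 2)*(g + 2)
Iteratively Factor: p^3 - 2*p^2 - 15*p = (p)*(p^2 - 2*p - 15) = p*(p + 3)*(p - 5)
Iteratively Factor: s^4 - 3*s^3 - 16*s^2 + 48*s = (s - 3)*(s^3 - 16*s) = s*(s - 3)*(s^2 - 16) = s*(s - 4)*(s - 3)*(s + 4)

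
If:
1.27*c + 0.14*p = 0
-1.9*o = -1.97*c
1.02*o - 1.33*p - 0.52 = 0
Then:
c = 0.04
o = 0.04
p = -0.36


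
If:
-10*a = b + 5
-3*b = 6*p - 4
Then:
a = p/5 - 19/30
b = 4/3 - 2*p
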